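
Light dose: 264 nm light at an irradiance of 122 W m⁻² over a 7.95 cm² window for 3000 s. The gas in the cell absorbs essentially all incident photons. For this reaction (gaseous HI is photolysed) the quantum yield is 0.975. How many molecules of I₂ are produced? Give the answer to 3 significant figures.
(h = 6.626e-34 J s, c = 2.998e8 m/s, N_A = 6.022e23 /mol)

Photon energy at 264 nm: hc/λ = (6.626e-34)(2.998e8)/(264e-9) = 7.525e-19 J.
Energy delivered: (122 W m⁻²)(7.95e-4 m²)(3000 s) = 291.0 J.
Photons incident: 291.0 / 7.525e-19 = 3.867e20, i.e. 3.867e20/6.022e23 = 6.421e-4 mol.
Product: Φ × n_abs = 0.975 × 6.421e-4 = 6.260e-4 mol.
As a count: 6.260e-4 × 6.022e23 = 3.77e20.

3.77e20 molecules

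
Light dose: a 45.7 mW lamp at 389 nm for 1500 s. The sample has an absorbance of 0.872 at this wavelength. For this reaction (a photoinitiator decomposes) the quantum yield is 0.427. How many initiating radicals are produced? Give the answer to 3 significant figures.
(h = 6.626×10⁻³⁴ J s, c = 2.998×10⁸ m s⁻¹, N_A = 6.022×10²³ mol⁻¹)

4.96×10¹⁹ initiating radicals

Photon energy at 389 nm: hc/λ = (6.626×10⁻³⁴)(2.998×10⁸)/(389×10⁻⁹) = 5.107×10⁻¹⁹ J.
Energy delivered: (45.7 mW)(1500 s) = 68.55 J.
Photons incident: 68.55 / 5.107×10⁻¹⁹ = 1.342×10²⁰, i.e. 1.342×10²⁰/6.022×10²³ = 2.228×10⁻⁴ mol.
Fraction absorbed: 1 − 10^(−0.872) = 0.8657.
Photons absorbed: 0.8657 × 2.228×10⁻⁴ = 1.929×10⁻⁴ mol.
Product: Φ × n_abs = 0.427 × 1.929×10⁻⁴ = 8.237×10⁻⁵ mol.
As a count: 8.237×10⁻⁵ × 6.022×10²³ = 4.96×10¹⁹.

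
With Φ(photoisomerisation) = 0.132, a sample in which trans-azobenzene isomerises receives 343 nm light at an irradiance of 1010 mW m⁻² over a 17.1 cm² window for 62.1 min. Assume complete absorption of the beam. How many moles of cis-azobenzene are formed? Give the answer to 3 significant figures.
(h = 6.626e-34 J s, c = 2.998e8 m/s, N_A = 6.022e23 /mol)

2.44e-6 mol

Photon energy at 343 nm: hc/λ = (6.626e-34)(2.998e8)/(343e-9) = 5.791e-19 J.
Energy delivered: (1010 mW m⁻²)(17.1e-4 m²)(3726 s) = 6.435 J.
Photons incident: 6.435 / 5.791e-19 = 1.111e19, i.e. 1.111e19/6.022e23 = 1.845e-5 mol.
Product: Φ × n_abs = 0.132 × 1.845e-5 = 2.435e-6 mol.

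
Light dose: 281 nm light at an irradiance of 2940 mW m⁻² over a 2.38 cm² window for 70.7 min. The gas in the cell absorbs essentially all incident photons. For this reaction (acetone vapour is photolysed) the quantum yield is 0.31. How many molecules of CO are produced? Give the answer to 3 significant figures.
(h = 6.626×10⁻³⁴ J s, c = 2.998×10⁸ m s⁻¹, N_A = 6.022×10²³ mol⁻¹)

1.30×10¹⁸ molecules

Photon energy at 281 nm: hc/λ = (6.626×10⁻³⁴)(2.998×10⁸)/(281×10⁻⁹) = 7.069×10⁻¹⁹ J.
Energy delivered: (2940 mW m⁻²)(2.38×10⁻⁴ m²)(4242 s) = 2.968 J.
Photons incident: 2.968 / 7.069×10⁻¹⁹ = 4.199×10¹⁸, i.e. 4.199×10¹⁸/6.022×10²³ = 6.973×10⁻⁶ mol.
Product: Φ × n_abs = 0.31 × 6.973×10⁻⁶ = 2.162×10⁻⁶ mol.
As a count: 2.162×10⁻⁶ × 6.022×10²³ = 1.30×10¹⁸.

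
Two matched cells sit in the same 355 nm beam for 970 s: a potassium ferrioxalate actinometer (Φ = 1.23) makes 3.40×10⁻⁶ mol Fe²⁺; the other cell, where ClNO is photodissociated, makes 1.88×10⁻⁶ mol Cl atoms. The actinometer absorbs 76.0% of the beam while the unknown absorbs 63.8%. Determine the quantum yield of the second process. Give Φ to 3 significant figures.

Photons absorbed by the actinometer: 3.40×10⁻⁶ / 1.23 = 2.764×10⁻⁶ mol.
Incident flux: 2.764×10⁻⁶ / 0.760 = 3.637×10⁻⁶ einstein.
Absorbed by unknown: 0.638 × 3.637×10⁻⁶ = 2.320×10⁻⁶ mol.
Φ(unknown) = 1.88×10⁻⁶ / 2.320×10⁻⁶ = 0.810.

Φ = 0.810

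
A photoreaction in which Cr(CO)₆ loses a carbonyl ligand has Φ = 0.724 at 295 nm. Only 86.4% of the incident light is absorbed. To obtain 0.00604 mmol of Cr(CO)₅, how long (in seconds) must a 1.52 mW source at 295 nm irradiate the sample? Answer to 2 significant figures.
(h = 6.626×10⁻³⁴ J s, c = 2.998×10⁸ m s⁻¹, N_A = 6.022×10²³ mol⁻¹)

Product: 0.00604 mmol = 6.04×10⁻⁶ mol.
Photons that must be absorbed: 6.04×10⁻⁶ / 0.724 = 8.343×10⁻⁶ mol.
Incident photons needed: 8.343×10⁻⁶ / 0.864 = 9.656×10⁻⁶ mol.
Photon energy: hc/λ = 6.734×10⁻¹⁹ J; per mole, 4.055×10⁵ J mol⁻¹.
Energy required: 9.656×10⁻⁶ × 4.055×10⁵ = 3.916 J.
Time: 3.916 J / 0.00152 W = 2600 s.

t ≈ 2600 s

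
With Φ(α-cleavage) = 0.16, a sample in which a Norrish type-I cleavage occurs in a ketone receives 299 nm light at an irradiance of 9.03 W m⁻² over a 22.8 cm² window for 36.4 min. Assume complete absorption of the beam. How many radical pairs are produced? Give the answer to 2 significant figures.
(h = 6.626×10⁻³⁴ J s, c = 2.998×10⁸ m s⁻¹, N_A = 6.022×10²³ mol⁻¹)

Photon energy at 299 nm: hc/λ = (6.626×10⁻³⁴)(2.998×10⁸)/(299×10⁻⁹) = 6.644×10⁻¹⁹ J.
Energy delivered: (9.03 W m⁻²)(22.8×10⁻⁴ m²)(2184 s) = 44.97 J.
Photons incident: 44.97 / 6.644×10⁻¹⁹ = 6.769×10¹⁹, i.e. 6.769×10¹⁹/6.022×10²³ = 1.124×10⁻⁴ mol.
Product: Φ × n_abs = 0.16 × 1.124×10⁻⁴ = 1.798×10⁻⁵ mol.
As a count: 1.798×10⁻⁵ × 6.022×10²³ = 1.1×10¹⁹.

1.1×10¹⁹ radical pairs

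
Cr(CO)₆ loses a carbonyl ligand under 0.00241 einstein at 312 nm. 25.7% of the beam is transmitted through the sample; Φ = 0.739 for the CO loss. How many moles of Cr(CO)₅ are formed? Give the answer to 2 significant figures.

Fraction absorbed: 1 − 25.7/100 = 0.7430.
Photons absorbed: 0.7430 × 0.00241 = 0.001791 mol.
Product: Φ × n_abs = 0.739 × 0.001791 = 0.001324 mol.

0.0013 mol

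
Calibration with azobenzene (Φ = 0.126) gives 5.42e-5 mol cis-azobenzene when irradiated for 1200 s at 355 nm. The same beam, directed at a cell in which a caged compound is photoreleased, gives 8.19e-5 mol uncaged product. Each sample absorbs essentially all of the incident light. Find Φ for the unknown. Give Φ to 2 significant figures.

Photons absorbed by the actinometer: 5.42e-5 / 0.126 = 4.302e-4 mol.
Φ(unknown) = 8.19e-5 / 4.302e-4 = 0.19.

Φ = 0.19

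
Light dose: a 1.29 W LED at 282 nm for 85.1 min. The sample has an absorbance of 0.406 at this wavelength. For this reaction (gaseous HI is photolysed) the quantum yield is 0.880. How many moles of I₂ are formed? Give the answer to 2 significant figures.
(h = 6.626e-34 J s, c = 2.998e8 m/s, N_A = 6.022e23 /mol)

0.0083 mol

Photon energy at 282 nm: hc/λ = (6.626e-34)(2.998e8)/(282e-9) = 7.044e-19 J.
Energy delivered: (1.29 W)(5106 s) = 6587 J.
Photons incident: 6587 / 7.044e-19 = 9.351e21, i.e. 9.351e21/6.022e23 = 0.01553 mol.
Fraction absorbed: 1 − 10^(−0.406) = 0.6074.
Photons absorbed: 0.6074 × 0.01553 = 0.009433 mol.
Product: Φ × n_abs = 0.880 × 0.009433 = 0.008301 mol.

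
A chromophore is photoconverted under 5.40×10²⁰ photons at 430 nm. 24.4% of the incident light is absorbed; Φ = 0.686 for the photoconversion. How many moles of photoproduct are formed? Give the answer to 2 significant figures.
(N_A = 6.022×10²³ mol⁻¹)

1.5×10⁻⁴ mol

Moles of photons: 5.40×10²⁰ / 6.022×10²³ = 8.967×10⁻⁴ mol.
Photons absorbed: 0.244 × 8.967×10⁻⁴ = 2.188×10⁻⁴ mol.
Product: Φ × n_abs = 0.686 × 2.188×10⁻⁴ = 1.501×10⁻⁴ mol.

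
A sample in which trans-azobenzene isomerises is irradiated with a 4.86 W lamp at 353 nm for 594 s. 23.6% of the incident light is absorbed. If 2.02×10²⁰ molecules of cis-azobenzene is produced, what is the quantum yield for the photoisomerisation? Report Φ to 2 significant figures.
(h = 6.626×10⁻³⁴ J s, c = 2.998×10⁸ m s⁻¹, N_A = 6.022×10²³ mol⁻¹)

Product: 2.02×10²⁰ / 6.022×10²³ = 3.354×10⁻⁴ mol.
Photon energy at 353 nm: hc/λ = (6.626×10⁻³⁴)(2.998×10⁸)/(353×10⁻⁹) = 5.627×10⁻¹⁹ J.
Energy delivered: (4.86 W)(594 s) = 2887 J.
Photons incident: 2887 / 5.627×10⁻¹⁹ = 5.131×10²¹, i.e. 5.131×10²¹/6.022×10²³ = 0.008520 mol.
Photons absorbed: 0.236 × 0.008520 = 0.002011 mol.
Φ = 3.354×10⁻⁴ mol / 0.002011 mol photons = 0.17.

Φ = 0.17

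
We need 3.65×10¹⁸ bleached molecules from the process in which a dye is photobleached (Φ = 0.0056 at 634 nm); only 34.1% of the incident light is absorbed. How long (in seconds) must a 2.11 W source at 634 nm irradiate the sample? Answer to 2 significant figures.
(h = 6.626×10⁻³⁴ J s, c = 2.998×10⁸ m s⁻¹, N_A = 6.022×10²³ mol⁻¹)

t ≈ 280 s

Product: 3.65×10¹⁸ / 6.022×10²³ = 6.061×10⁻⁶ mol.
Photons that must be absorbed: 6.061×10⁻⁶ / 0.0056 = 0.001082 mol.
Incident photons needed: 0.001082 / 0.341 = 0.003173 mol.
Photon energy: hc/λ = 3.133×10⁻¹⁹ J; per mole, 1.887×10⁵ J mol⁻¹.
Energy required: 0.003173 × 1.887×10⁵ = 598.7 J.
Time: 598.7 J / 2.11 W = 280 s.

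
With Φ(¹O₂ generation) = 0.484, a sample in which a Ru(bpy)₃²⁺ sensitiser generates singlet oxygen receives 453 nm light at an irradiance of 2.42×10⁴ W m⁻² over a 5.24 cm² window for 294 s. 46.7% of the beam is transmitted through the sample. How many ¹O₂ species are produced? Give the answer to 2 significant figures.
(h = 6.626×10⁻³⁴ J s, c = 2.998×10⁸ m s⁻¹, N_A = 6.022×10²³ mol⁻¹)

Photon energy at 453 nm: hc/λ = (6.626×10⁻³⁴)(2.998×10⁸)/(453×10⁻⁹) = 4.385×10⁻¹⁹ J.
Energy delivered: (2.42×10⁴ W m⁻²)(5.24×10⁻⁴ m²)(294 s) = 3728 J.
Photons incident: 3728 / 4.385×10⁻¹⁹ = 8.502×10²¹, i.e. 8.502×10²¹/6.022×10²³ = 0.01412 mol.
Fraction absorbed: 1 − 46.7/100 = 0.5330.
Photons absorbed: 0.5330 × 0.01412 = 0.007526 mol.
Product: Φ × n_abs = 0.484 × 0.007526 = 0.003643 mol.
As a count: 0.003643 × 6.022×10²³ = 2.2×10²¹.

2.2×10²¹ species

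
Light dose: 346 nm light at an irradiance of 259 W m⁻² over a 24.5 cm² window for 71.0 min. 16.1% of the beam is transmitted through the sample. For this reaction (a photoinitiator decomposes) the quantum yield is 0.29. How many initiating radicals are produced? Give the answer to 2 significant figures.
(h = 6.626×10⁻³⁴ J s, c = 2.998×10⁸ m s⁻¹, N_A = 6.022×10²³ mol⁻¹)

1.1×10²¹ initiating radicals

Photon energy at 346 nm: hc/λ = (6.626×10⁻³⁴)(2.998×10⁸)/(346×10⁻⁹) = 5.741×10⁻¹⁹ J.
Energy delivered: (259 W m⁻²)(24.5×10⁻⁴ m²)(4260 s) = 2703 J.
Photons incident: 2703 / 5.741×10⁻¹⁹ = 4.708×10²¹, i.e. 4.708×10²¹/6.022×10²³ = 0.007818 mol.
Fraction absorbed: 1 − 16.1/100 = 0.8390.
Photons absorbed: 0.8390 × 0.007818 = 0.006559 mol.
Product: Φ × n_abs = 0.29 × 0.006559 = 0.001902 mol.
As a count: 0.001902 × 6.022×10²³ = 1.1×10²¹.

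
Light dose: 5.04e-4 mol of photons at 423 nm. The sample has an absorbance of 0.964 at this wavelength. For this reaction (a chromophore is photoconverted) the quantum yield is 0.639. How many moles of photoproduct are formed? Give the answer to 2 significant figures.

2.9e-4 mol

Fraction absorbed: 1 − 10^(−0.964) = 0.8914.
Photons absorbed: 0.8914 × 5.04e-4 = 4.493e-4 mol.
Product: Φ × n_abs = 0.639 × 4.493e-4 = 2.871e-4 mol.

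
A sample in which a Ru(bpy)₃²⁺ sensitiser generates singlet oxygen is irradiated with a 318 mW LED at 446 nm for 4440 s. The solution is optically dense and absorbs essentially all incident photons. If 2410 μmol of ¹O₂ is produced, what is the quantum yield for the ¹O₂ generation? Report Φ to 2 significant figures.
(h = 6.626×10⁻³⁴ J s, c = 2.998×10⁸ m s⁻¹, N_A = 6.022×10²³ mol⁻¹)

Product: 2410 μmol = 0.00241 mol.
Photon energy at 446 nm: hc/λ = (6.626×10⁻³⁴)(2.998×10⁸)/(446×10⁻⁹) = 4.454×10⁻¹⁹ J.
Energy delivered: (318 mW)(4440 s) = 1412 J.
Photons incident: 1412 / 4.454×10⁻¹⁹ = 3.170×10²¹, i.e. 3.170×10²¹/6.022×10²³ = 0.005264 mol.
Φ = 0.00241 mol / 0.005264 mol photons = 0.46.

Φ = 0.46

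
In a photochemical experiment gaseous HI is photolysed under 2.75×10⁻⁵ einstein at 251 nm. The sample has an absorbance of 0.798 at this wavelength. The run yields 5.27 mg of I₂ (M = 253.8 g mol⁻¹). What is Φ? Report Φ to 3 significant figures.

Φ = 0.898

Product: 5.27 mg / 253.8 g mol⁻¹ = 2.076×10⁻⁵ mol.
Fraction absorbed: 1 − 10^(−0.798) = 0.8408.
Photons absorbed: 0.8408 × 2.75×10⁻⁵ = 2.312×10⁻⁵ mol.
Φ = 2.076×10⁻⁵ mol / 2.312×10⁻⁵ mol photons = 0.898.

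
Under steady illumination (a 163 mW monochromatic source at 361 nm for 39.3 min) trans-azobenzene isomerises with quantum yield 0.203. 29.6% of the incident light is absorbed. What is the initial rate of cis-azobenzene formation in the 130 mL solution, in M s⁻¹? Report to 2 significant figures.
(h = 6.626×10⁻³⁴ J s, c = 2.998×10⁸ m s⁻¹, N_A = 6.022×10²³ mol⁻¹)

2.3×10⁻⁷ M s⁻¹

Photon energy at 361 nm: hc/λ = (6.626×10⁻³⁴)(2.998×10⁸)/(361×10⁻⁹) = 5.503×10⁻¹⁹ J.
Energy delivered: (163 mW)(2358 s) = 384.4 J.
Photons incident: 384.4 / 5.503×10⁻¹⁹ = 6.985×10²⁰, i.e. 6.985×10²⁰/6.022×10²³ = 0.001160 mol.
Photons absorbed: 0.296 × 0.001160 = 3.434×10⁻⁴ mol.
Product formed: 0.203 × 3.434×10⁻⁴ = 6.971×10⁻⁵ mol.
Rate: 6.971×10⁻⁵ mol / (2358 s × 0.13 L) = 2.3×10⁻⁷ M s⁻¹.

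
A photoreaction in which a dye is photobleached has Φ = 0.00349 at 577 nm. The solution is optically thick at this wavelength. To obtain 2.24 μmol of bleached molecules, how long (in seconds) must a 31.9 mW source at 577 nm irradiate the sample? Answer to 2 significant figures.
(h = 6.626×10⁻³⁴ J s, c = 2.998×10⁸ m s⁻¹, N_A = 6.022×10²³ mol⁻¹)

t ≈ 4200 s

Product: 2.24 μmol = 2.24×10⁻⁶ mol.
Photons that must be absorbed: 2.24×10⁻⁶ / 0.00349 = 6.418×10⁻⁴ mol.
Photon energy: hc/λ = 3.443×10⁻¹⁹ J; per mole, 2.073×10⁵ J mol⁻¹.
Energy required: 6.418×10⁻⁴ × 2.073×10⁵ = 133.0 J.
Time: 133.0 J / 0.0319 W = 4200 s.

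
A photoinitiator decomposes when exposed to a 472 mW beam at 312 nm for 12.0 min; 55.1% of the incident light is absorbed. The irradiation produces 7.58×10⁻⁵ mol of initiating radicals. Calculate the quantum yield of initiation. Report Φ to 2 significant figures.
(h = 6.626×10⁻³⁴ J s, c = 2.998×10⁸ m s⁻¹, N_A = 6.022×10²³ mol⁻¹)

Φ = 0.16

Photon energy at 312 nm: hc/λ = (6.626×10⁻³⁴)(2.998×10⁸)/(312×10⁻⁹) = 6.367×10⁻¹⁹ J.
Energy delivered: (472 mW)(720 s) = 339.8 J.
Photons incident: 339.8 / 6.367×10⁻¹⁹ = 5.337×10²⁰, i.e. 5.337×10²⁰/6.022×10²³ = 8.863×10⁻⁴ mol.
Photons absorbed: 0.551 × 8.863×10⁻⁴ = 4.884×10⁻⁴ mol.
Φ = 7.58×10⁻⁵ mol / 4.884×10⁻⁴ mol photons = 0.16.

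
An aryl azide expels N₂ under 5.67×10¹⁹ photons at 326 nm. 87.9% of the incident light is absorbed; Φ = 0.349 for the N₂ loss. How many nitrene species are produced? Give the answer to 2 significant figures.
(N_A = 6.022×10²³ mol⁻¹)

1.7×10¹⁹ species

Moles of photons: 5.67×10¹⁹ / 6.022×10²³ = 9.415×10⁻⁵ mol.
Photons absorbed: 0.879 × 9.415×10⁻⁵ = 8.276×10⁻⁵ mol.
Product: Φ × n_abs = 0.349 × 8.276×10⁻⁵ = 2.888×10⁻⁵ mol.
As a count: 2.888×10⁻⁵ × 6.022×10²³ = 1.7×10¹⁹.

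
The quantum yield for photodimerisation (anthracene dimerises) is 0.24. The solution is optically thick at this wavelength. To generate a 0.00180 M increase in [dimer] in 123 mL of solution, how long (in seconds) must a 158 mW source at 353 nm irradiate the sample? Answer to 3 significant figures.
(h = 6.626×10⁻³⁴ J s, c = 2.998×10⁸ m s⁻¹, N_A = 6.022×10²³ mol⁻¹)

t ≈ 1980 s

Product: (0.00180 M)(0.123 L) = 2.214×10⁻⁴ mol.
Photons that must be absorbed: 2.214×10⁻⁴ / 0.24 = 9.225×10⁻⁴ mol.
Photon energy: hc/λ = 5.627×10⁻¹⁹ J; per mole, 3.389×10⁵ J mol⁻¹.
Energy required: 9.225×10⁻⁴ × 3.389×10⁵ = 312.6 J.
Time: 312.6 J / 0.158 W = 1980 s.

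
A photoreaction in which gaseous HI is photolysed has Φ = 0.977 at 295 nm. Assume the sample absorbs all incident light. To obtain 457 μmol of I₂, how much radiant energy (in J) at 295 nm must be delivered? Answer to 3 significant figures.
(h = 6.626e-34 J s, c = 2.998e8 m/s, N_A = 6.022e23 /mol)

Product: 457 μmol = 4.57e-4 mol.
Photons that must be absorbed: 4.57e-4 / 0.977 = 4.678e-4 mol.
Photon energy: hc/λ = 6.734e-19 J; per mole, 4.055e5 J mol⁻¹.
Energy required: 4.678e-4 × 4.055e5 = 190 J.

190 J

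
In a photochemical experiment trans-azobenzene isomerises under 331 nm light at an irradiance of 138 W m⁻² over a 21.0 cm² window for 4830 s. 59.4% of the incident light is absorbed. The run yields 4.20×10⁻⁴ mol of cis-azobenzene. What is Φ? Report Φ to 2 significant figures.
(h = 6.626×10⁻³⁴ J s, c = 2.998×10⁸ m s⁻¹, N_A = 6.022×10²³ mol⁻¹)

Photon energy at 331 nm: hc/λ = (6.626×10⁻³⁴)(2.998×10⁸)/(331×10⁻⁹) = 6.001×10⁻¹⁹ J.
Energy delivered: (138 W m⁻²)(21.0×10⁻⁴ m²)(4830 s) = 1400 J.
Photons incident: 1400 / 6.001×10⁻¹⁹ = 2.333×10²¹, i.e. 2.333×10²¹/6.022×10²³ = 0.003874 mol.
Photons absorbed: 0.594 × 0.003874 = 0.002301 mol.
Φ = 4.20×10⁻⁴ mol / 0.002301 mol photons = 0.18.

Φ = 0.18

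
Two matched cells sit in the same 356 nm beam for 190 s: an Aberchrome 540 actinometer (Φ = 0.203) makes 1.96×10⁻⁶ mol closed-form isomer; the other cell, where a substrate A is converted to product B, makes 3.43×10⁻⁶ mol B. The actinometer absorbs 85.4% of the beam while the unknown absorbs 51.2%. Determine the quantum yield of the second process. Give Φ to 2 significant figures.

Φ = 0.59

Photons absorbed by the actinometer: 1.96×10⁻⁶ / 0.203 = 9.655×10⁻⁶ mol.
Incident flux: 9.655×10⁻⁶ / 0.854 = 1.131×10⁻⁵ einstein.
Absorbed by unknown: 0.512 × 1.131×10⁻⁵ = 5.791×10⁻⁶ mol.
Φ(unknown) = 3.43×10⁻⁶ / 5.791×10⁻⁶ = 0.59.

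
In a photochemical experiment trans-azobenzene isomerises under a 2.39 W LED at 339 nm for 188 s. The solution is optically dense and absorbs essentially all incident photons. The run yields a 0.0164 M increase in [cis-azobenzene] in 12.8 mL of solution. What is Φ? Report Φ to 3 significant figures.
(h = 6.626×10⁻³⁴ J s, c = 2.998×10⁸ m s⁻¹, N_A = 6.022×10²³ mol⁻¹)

Φ = 0.165

Product: (0.0164 M)(0.0128 L) = 2.099×10⁻⁴ mol.
Photon energy at 339 nm: hc/λ = (6.626×10⁻³⁴)(2.998×10⁸)/(339×10⁻⁹) = 5.860×10⁻¹⁹ J.
Energy delivered: (2.39 W)(188 s) = 449.3 J.
Photons incident: 449.3 / 5.860×10⁻¹⁹ = 7.667×10²⁰, i.e. 7.667×10²⁰/6.022×10²³ = 0.001273 mol.
Φ = 2.099×10⁻⁴ mol / 0.001273 mol photons = 0.165.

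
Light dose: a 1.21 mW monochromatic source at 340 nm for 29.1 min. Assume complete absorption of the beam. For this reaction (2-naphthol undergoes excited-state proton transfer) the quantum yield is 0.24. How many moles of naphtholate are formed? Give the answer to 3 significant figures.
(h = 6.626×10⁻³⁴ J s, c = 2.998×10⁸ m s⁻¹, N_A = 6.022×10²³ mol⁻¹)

1.44×10⁻⁶ mol

Photon energy at 340 nm: hc/λ = (6.626×10⁻³⁴)(2.998×10⁸)/(340×10⁻⁹) = 5.843×10⁻¹⁹ J.
Energy delivered: (1.21 mW)(1746 s) = 2.113 J.
Photons incident: 2.113 / 5.843×10⁻¹⁹ = 3.616×10¹⁸, i.e. 3.616×10¹⁸/6.022×10²³ = 6.005×10⁻⁶ mol.
Product: Φ × n_abs = 0.24 × 6.005×10⁻⁶ = 1.441×10⁻⁶ mol.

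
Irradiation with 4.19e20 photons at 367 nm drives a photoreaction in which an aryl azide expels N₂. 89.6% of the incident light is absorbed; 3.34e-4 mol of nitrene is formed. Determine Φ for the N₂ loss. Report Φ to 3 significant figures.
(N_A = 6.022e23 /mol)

Φ = 0.536

Moles of photons: 4.19e20 / 6.022e23 = 6.958e-4 mol.
Photons absorbed: 0.896 × 6.958e-4 = 6.234e-4 mol.
Φ = 3.34e-4 mol / 6.234e-4 mol photons = 0.536.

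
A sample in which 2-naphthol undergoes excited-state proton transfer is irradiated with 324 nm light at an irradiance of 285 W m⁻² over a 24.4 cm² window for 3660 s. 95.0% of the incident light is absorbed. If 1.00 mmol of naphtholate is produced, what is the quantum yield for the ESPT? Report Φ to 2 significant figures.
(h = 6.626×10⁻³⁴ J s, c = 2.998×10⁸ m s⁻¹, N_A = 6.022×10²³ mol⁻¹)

Φ = 0.15

Product: 1.00 mmol = 0.00100 mol.
Photon energy at 324 nm: hc/λ = (6.626×10⁻³⁴)(2.998×10⁸)/(324×10⁻⁹) = 6.131×10⁻¹⁹ J.
Energy delivered: (285 W m⁻²)(24.4×10⁻⁴ m²)(3660 s) = 2545 J.
Photons incident: 2545 / 6.131×10⁻¹⁹ = 4.151×10²¹, i.e. 4.151×10²¹/6.022×10²³ = 0.006893 mol.
Photons absorbed: 0.950 × 0.006893 = 0.006548 mol.
Φ = 0.00100 mol / 0.006548 mol photons = 0.15.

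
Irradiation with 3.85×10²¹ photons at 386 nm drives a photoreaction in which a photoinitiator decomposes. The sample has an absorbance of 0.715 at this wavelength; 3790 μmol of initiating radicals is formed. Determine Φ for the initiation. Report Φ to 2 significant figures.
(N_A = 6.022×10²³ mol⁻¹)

Φ = 0.73

Product: 3790 μmol = 0.00379 mol.
Moles of photons: 3.85×10²¹ / 6.022×10²³ = 0.006393 mol.
Fraction absorbed: 1 − 10^(−0.715) = 0.8072.
Photons absorbed: 0.8072 × 0.006393 = 0.005160 mol.
Φ = 0.00379 mol / 0.005160 mol photons = 0.73.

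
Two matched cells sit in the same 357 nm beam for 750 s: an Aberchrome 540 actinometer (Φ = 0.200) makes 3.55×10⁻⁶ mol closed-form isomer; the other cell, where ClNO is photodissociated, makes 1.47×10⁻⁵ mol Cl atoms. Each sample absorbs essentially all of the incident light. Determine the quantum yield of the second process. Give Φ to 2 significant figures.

Φ = 0.83

Photons absorbed by the actinometer: 3.55×10⁻⁶ / 0.200 = 1.775×10⁻⁵ mol.
Φ(unknown) = 1.47×10⁻⁵ / 1.775×10⁻⁵ = 0.83.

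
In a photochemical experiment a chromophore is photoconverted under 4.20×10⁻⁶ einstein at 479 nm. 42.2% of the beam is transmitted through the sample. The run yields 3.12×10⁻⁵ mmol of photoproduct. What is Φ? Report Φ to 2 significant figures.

Φ = 0.013

Product: 3.12×10⁻⁵ mmol = 3.12×10⁻⁸ mol.
Fraction absorbed: 1 − 42.2/100 = 0.5780.
Photons absorbed: 0.5780 × 4.20×10⁻⁶ = 2.428×10⁻⁶ mol.
Φ = 3.12×10⁻⁸ mol / 2.428×10⁻⁶ mol photons = 0.013.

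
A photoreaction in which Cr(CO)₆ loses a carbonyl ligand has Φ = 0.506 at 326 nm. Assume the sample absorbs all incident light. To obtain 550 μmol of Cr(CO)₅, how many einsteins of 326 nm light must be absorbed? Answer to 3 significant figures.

Product: 550 μmol = 5.50×10⁻⁴ mol.
Photons that must be absorbed: 5.50×10⁻⁴ / 0.506 = 0.001087 mol.

0.00109 einstein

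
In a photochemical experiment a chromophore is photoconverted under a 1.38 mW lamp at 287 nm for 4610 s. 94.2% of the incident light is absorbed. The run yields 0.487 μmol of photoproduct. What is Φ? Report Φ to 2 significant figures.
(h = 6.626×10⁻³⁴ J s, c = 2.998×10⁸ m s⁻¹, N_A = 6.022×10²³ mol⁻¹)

Product: 0.487 μmol = 4.87×10⁻⁷ mol.
Photon energy at 287 nm: hc/λ = (6.626×10⁻³⁴)(2.998×10⁸)/(287×10⁻⁹) = 6.922×10⁻¹⁹ J.
Energy delivered: (1.38 mW)(4610 s) = 6.362 J.
Photons incident: 6.362 / 6.922×10⁻¹⁹ = 9.191×10¹⁸, i.e. 9.191×10¹⁸/6.022×10²³ = 1.526×10⁻⁵ mol.
Photons absorbed: 0.942 × 1.526×10⁻⁵ = 1.437×10⁻⁵ mol.
Φ = 4.87×10⁻⁷ mol / 1.437×10⁻⁵ mol photons = 0.034.

Φ = 0.034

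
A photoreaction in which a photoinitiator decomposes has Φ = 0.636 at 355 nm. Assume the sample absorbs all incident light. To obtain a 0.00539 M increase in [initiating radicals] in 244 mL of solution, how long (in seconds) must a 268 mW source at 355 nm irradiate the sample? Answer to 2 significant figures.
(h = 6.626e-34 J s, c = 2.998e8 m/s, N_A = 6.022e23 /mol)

Product: (0.00539 M)(0.244 L) = 0.001315 mol.
Photons that must be absorbed: 0.001315 / 0.636 = 0.002068 mol.
Photon energy: hc/λ = 5.596e-19 J; per mole, 3.370e5 J mol⁻¹.
Energy required: 0.002068 × 3.370e5 = 696.9 J.
Time: 696.9 J / 0.268 W = 2600 s.

t ≈ 2600 s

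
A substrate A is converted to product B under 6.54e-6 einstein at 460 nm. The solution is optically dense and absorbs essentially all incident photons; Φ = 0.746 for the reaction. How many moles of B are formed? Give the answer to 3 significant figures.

Product: Φ × n_abs = 0.746 × 6.54e-6 = 4.879e-6 mol.

4.88e-6 mol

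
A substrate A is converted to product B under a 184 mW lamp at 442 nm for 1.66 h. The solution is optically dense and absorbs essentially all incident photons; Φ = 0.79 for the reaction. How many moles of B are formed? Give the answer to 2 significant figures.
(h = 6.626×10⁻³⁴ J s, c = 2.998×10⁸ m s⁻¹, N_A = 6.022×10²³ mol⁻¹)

Photon energy at 442 nm: hc/λ = (6.626×10⁻³⁴)(2.998×10⁸)/(442×10⁻⁹) = 4.494×10⁻¹⁹ J.
Energy delivered: (184 mW)(5976 s) = 1100 J.
Photons incident: 1100 / 4.494×10⁻¹⁹ = 2.448×10²¹, i.e. 2.448×10²¹/6.022×10²³ = 0.004065 mol.
Product: Φ × n_abs = 0.79 × 0.004065 = 0.003211 mol.

0.0032 mol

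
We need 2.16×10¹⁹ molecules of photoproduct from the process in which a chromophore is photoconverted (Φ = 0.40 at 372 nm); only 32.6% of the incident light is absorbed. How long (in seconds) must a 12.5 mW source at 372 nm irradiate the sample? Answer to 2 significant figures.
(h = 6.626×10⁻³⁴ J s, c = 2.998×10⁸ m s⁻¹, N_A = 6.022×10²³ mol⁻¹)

Product: 2.16×10¹⁹ / 6.022×10²³ = 3.587×10⁻⁵ mol.
Photons that must be absorbed: 3.587×10⁻⁵ / 0.40 = 8.968×10⁻⁵ mol.
Incident photons needed: 8.968×10⁻⁵ / 0.326 = 2.751×10⁻⁴ mol.
Photon energy: hc/λ = 5.340×10⁻¹⁹ J; per mole, 3.216×10⁵ J mol⁻¹.
Energy required: 2.751×10⁻⁴ × 3.216×10⁵ = 88.47 J.
Time: 88.47 J / 0.0125 W = 7100 s.

t ≈ 7100 s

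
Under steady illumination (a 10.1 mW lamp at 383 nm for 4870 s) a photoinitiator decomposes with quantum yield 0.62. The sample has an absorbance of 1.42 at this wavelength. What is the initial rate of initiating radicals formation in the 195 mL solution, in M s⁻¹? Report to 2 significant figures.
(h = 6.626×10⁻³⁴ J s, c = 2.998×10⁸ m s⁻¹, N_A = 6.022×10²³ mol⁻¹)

9.9×10⁻⁸ M s⁻¹

Photon energy at 383 nm: hc/λ = (6.626×10⁻³⁴)(2.998×10⁸)/(383×10⁻⁹) = 5.187×10⁻¹⁹ J.
Energy delivered: (10.1 mW)(4870 s) = 49.19 J.
Photons incident: 49.19 / 5.187×10⁻¹⁹ = 9.483×10¹⁹, i.e. 9.483×10¹⁹/6.022×10²³ = 1.575×10⁻⁴ mol.
Fraction absorbed: 1 − 10^(−1.42) = 0.9620.
Photons absorbed: 0.9620 × 1.575×10⁻⁴ = 1.515×10⁻⁴ mol.
Product formed: 0.62 × 1.515×10⁻⁴ = 9.393×10⁻⁵ mol.
Rate: 9.393×10⁻⁵ mol / (4870 s × 0.195 L) = 9.9×10⁻⁸ M s⁻¹.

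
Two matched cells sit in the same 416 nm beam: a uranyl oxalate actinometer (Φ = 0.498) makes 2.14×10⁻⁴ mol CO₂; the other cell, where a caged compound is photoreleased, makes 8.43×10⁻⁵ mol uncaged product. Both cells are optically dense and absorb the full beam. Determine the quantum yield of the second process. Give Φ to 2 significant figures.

Φ = 0.20

Photons absorbed by the actinometer: 2.14×10⁻⁴ / 0.498 = 4.297×10⁻⁴ mol.
Φ(unknown) = 8.43×10⁻⁵ / 4.297×10⁻⁴ = 0.20.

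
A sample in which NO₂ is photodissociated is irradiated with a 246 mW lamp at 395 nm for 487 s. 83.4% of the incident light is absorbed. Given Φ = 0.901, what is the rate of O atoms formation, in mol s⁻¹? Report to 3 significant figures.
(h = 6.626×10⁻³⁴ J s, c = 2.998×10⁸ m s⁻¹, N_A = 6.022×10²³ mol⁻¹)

Photon energy at 395 nm: hc/λ = (6.626×10⁻³⁴)(2.998×10⁸)/(395×10⁻⁹) = 5.029×10⁻¹⁹ J.
Energy delivered: (246 mW)(487 s) = 119.8 J.
Photons incident: 119.8 / 5.029×10⁻¹⁹ = 2.382×10²⁰, i.e. 2.382×10²⁰/6.022×10²³ = 3.955×10⁻⁴ mol.
Photons absorbed: 0.834 × 3.955×10⁻⁴ = 3.298×10⁻⁴ mol.
Product formed: 0.901 × 3.298×10⁻⁴ = 2.971×10⁻⁴ mol.
Rate: 2.971×10⁻⁴ / 487 s = 6.10×10⁻⁷ mol s⁻¹.

6.10×10⁻⁷ mol s⁻¹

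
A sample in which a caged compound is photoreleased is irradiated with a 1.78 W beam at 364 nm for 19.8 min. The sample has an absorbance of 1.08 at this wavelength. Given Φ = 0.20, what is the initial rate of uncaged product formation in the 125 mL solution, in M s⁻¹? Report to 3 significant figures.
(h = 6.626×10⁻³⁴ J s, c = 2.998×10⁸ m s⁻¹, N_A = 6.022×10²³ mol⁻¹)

7.95×10⁻⁶ M s⁻¹

Photon energy at 364 nm: hc/λ = (6.626×10⁻³⁴)(2.998×10⁸)/(364×10⁻⁹) = 5.457×10⁻¹⁹ J.
Energy delivered: (1.78 W)(1188 s) = 2115 J.
Photons incident: 2115 / 5.457×10⁻¹⁹ = 3.876×10²¹, i.e. 3.876×10²¹/6.022×10²³ = 0.006436 mol.
Fraction absorbed: 1 − 10^(−1.08) = 0.9168.
Photons absorbed: 0.9168 × 0.006436 = 0.005901 mol.
Product formed: 0.20 × 0.005901 = 0.001180 mol.
Rate: 0.001180 mol / (1188 s × 0.125 L) = 7.95×10⁻⁶ M s⁻¹.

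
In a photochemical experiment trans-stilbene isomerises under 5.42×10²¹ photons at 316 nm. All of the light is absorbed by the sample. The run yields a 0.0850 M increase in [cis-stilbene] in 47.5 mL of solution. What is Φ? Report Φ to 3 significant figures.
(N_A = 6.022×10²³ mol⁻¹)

Φ = 0.449

Product: (0.0850 M)(0.0475 L) = 0.004038 mol.
Moles of photons: 5.42×10²¹ / 6.022×10²³ = 0.009000 mol.
Φ = 0.004038 mol / 0.009000 mol photons = 0.449.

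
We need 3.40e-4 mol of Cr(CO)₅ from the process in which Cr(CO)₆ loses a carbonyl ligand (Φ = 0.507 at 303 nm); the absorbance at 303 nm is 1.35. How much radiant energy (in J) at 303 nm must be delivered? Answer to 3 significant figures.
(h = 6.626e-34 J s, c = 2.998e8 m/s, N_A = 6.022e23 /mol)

Photons that must be absorbed: 3.40e-4 / 0.507 = 6.706e-4 mol.
Fraction absorbed: 1 − 10^(−1.35) = 0.9553.
Incident photons needed: 6.706e-4 / 0.9553 = 7.020e-4 mol.
Photon energy: hc/λ = 6.556e-19 J; per mole, 3.948e5 J mol⁻¹.
Energy required: 7.020e-4 × 3.948e5 = 277 J.

277 J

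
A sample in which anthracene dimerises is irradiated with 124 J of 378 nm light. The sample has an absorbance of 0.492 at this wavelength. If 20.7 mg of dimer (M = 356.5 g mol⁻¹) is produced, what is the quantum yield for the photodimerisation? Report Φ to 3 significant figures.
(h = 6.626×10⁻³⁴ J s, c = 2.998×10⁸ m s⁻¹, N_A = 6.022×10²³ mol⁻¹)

Product: 20.7 mg / 356.5 g mol⁻¹ = 5.806×10⁻⁵ mol.
Photon energy at 378 nm: hc/λ = (6.626×10⁻³⁴)(2.998×10⁸)/(378×10⁻⁹) = 5.255×10⁻¹⁹ J.
Photons incident: 124 / 5.255×10⁻¹⁹ = 2.360×10²⁰, i.e. 2.360×10²⁰/6.022×10²³ = 3.919×10⁻⁴ mol.
Fraction absorbed: 1 − 10^(−0.492) = 0.6779.
Photons absorbed: 0.6779 × 3.919×10⁻⁴ = 2.657×10⁻⁴ mol.
Φ = 5.806×10⁻⁵ mol / 2.657×10⁻⁴ mol photons = 0.219.

Φ = 0.219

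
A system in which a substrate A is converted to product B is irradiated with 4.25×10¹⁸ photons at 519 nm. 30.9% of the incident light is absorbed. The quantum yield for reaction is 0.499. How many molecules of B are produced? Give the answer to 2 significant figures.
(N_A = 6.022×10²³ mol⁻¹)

Moles of photons: 4.25×10¹⁸ / 6.022×10²³ = 7.057×10⁻⁶ mol.
Photons absorbed: 0.309 × 7.057×10⁻⁶ = 2.181×10⁻⁶ mol.
Product: Φ × n_abs = 0.499 × 2.181×10⁻⁶ = 1.088×10⁻⁶ mol.
As a count: 1.088×10⁻⁶ × 6.022×10²³ = 6.6×10¹⁷.

6.6×10¹⁷ molecules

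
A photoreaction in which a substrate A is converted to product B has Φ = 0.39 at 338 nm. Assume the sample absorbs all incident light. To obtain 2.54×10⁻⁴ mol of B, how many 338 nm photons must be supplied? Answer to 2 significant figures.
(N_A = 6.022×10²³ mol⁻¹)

3.9×10²⁰ photons

Photons that must be absorbed: 2.54×10⁻⁴ / 0.39 = 6.513×10⁻⁴ mol.
Photon count: 6.513×10⁻⁴ × 6.022×10²³ = 3.9×10²⁰.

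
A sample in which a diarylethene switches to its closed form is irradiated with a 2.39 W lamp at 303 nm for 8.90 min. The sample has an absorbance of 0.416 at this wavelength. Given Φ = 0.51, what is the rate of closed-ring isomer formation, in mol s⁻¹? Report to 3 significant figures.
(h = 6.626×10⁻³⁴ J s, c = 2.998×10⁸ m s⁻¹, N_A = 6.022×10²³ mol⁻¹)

1.90×10⁻⁶ mol s⁻¹

Photon energy at 303 nm: hc/λ = (6.626×10⁻³⁴)(2.998×10⁸)/(303×10⁻⁹) = 6.556×10⁻¹⁹ J.
Energy delivered: (2.39 W)(534 s) = 1276 J.
Photons incident: 1276 / 6.556×10⁻¹⁹ = 1.946×10²¹, i.e. 1.946×10²¹/6.022×10²³ = 0.003231 mol.
Fraction absorbed: 1 − 10^(−0.416) = 0.6163.
Photons absorbed: 0.6163 × 0.003231 = 0.001991 mol.
Product formed: 0.51 × 0.001991 = 0.001015 mol.
Rate: 0.001015 / 534 s = 1.90×10⁻⁶ mol s⁻¹.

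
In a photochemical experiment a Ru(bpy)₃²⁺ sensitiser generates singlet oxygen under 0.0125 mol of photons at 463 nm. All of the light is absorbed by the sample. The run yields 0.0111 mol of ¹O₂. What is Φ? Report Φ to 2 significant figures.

Φ = 0.0111 mol / 0.0125 mol photons = 0.89.

Φ = 0.89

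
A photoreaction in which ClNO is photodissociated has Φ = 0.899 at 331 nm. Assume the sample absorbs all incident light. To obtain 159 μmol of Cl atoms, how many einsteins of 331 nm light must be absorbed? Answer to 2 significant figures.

1.8×10⁻⁴ einstein

Product: 159 μmol = 1.59×10⁻⁴ mol.
Photons that must be absorbed: 1.59×10⁻⁴ / 0.899 = 1.769×10⁻⁴ mol.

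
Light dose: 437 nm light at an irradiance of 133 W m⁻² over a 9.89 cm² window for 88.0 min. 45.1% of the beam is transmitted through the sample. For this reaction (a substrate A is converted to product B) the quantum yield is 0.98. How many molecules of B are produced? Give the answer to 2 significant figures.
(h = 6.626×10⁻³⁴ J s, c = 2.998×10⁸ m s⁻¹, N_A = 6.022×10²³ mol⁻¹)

8.2×10²⁰ molecules

Photon energy at 437 nm: hc/λ = (6.626×10⁻³⁴)(2.998×10⁸)/(437×10⁻⁹) = 4.546×10⁻¹⁹ J.
Energy delivered: (133 W m⁻²)(9.89×10⁻⁴ m²)(5280 s) = 694.5 J.
Photons incident: 694.5 / 4.546×10⁻¹⁹ = 1.528×10²¹, i.e. 1.528×10²¹/6.022×10²³ = 0.002537 mol.
Fraction absorbed: 1 − 45.1/100 = 0.5490.
Photons absorbed: 0.5490 × 0.002537 = 0.001393 mol.
Product: Φ × n_abs = 0.98 × 0.001393 = 0.001365 mol.
As a count: 0.001365 × 6.022×10²³ = 8.2×10²⁰.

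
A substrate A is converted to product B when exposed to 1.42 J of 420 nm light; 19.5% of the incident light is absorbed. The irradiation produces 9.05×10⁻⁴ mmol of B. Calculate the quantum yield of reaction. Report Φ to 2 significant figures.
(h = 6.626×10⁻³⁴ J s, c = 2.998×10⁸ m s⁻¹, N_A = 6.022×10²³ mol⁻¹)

Φ = 0.93

Product: 9.05×10⁻⁴ mmol = 9.05×10⁻⁷ mol.
Photon energy at 420 nm: hc/λ = (6.626×10⁻³⁴)(2.998×10⁸)/(420×10⁻⁹) = 4.730×10⁻¹⁹ J.
Photons incident: 1.42 / 4.730×10⁻¹⁹ = 3.002×10¹⁸, i.e. 3.002×10¹⁸/6.022×10²³ = 4.985×10⁻⁶ mol.
Photons absorbed: 0.195 × 4.985×10⁻⁶ = 9.721×10⁻⁷ mol.
Φ = 9.05×10⁻⁷ mol / 9.721×10⁻⁷ mol photons = 0.93.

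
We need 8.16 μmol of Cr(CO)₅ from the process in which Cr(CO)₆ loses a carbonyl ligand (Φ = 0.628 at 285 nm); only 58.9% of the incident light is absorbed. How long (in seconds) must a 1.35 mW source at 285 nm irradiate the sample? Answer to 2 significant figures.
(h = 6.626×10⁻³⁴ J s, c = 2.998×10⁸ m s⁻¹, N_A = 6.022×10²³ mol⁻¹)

Product: 8.16 μmol = 8.16×10⁻⁶ mol.
Photons that must be absorbed: 8.16×10⁻⁶ / 0.628 = 1.299×10⁻⁵ mol.
Incident photons needed: 1.299×10⁻⁵ / 0.589 = 2.205×10⁻⁵ mol.
Photon energy: hc/λ = 6.970×10⁻¹⁹ J; per mole, 4.197×10⁵ J mol⁻¹.
Energy required: 2.205×10⁻⁵ × 4.197×10⁵ = 9.254 J.
Time: 9.254 J / 0.00135 W = 6900 s.

t ≈ 6900 s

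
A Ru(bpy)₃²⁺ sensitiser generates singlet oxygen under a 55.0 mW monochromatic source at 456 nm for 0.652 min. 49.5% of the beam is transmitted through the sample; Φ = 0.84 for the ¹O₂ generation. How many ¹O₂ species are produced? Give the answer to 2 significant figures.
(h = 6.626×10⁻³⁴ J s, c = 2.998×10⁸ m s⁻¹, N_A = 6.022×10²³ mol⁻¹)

2.1×10¹⁸ species

Photon energy at 456 nm: hc/λ = (6.626×10⁻³⁴)(2.998×10⁸)/(456×10⁻⁹) = 4.356×10⁻¹⁹ J.
Energy delivered: (55.0 mW)(39.12 s) = 2.152 J.
Photons incident: 2.152 / 4.356×10⁻¹⁹ = 4.940×10¹⁸, i.e. 4.940×10¹⁸/6.022×10²³ = 8.203×10⁻⁶ mol.
Fraction absorbed: 1 − 49.5/100 = 0.5050.
Photons absorbed: 0.5050 × 8.203×10⁻⁶ = 4.143×10⁻⁶ mol.
Product: Φ × n_abs = 0.84 × 4.143×10⁻⁶ = 3.480×10⁻⁶ mol.
As a count: 3.480×10⁻⁶ × 6.022×10²³ = 2.1×10¹⁸.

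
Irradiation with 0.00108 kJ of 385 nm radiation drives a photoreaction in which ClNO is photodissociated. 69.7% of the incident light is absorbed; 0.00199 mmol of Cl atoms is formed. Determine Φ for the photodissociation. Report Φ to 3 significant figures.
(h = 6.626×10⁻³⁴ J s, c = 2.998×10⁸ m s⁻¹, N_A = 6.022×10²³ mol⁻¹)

Φ = 0.821

Product: 0.00199 mmol = 1.99×10⁻⁶ mol.
Photon energy at 385 nm: hc/λ = (6.626×10⁻³⁴)(2.998×10⁸)/(385×10⁻⁹) = 5.160×10⁻¹⁹ J.
Incident energy: 0.00108 kJ = 1.08 J.
Photons incident: 1.08 / 5.160×10⁻¹⁹ = 2.093×10¹⁸, i.e. 2.093×10¹⁸/6.022×10²³ = 3.476×10⁻⁶ mol.
Photons absorbed: 0.697 × 3.476×10⁻⁶ = 2.423×10⁻⁶ mol.
Φ = 1.99×10⁻⁶ mol / 2.423×10⁻⁶ mol photons = 0.821.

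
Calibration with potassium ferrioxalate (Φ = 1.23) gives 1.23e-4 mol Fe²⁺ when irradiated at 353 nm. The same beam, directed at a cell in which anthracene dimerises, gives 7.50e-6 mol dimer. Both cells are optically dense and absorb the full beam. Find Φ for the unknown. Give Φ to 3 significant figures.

Φ = 0.0750

Photons absorbed by the actinometer: 1.23e-4 / 1.23 = 1.000e-4 mol.
Φ(unknown) = 7.50e-6 / 1.000e-4 = 0.0750.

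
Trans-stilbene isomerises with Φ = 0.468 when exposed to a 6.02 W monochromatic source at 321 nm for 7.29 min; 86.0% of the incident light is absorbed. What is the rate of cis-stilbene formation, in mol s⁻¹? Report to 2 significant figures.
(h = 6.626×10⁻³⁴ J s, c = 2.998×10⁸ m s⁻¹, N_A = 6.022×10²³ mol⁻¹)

6.5×10⁻⁶ mol s⁻¹

Photon energy at 321 nm: hc/λ = (6.626×10⁻³⁴)(2.998×10⁸)/(321×10⁻⁹) = 6.188×10⁻¹⁹ J.
Energy delivered: (6.02 W)(437.4 s) = 2633 J.
Photons incident: 2633 / 6.188×10⁻¹⁹ = 4.255×10²¹, i.e. 4.255×10²¹/6.022×10²³ = 0.007066 mol.
Photons absorbed: 0.860 × 0.007066 = 0.006077 mol.
Product formed: 0.468 × 0.006077 = 0.002844 mol.
Rate: 0.002844 / 437.4 s = 6.5×10⁻⁶ mol s⁻¹.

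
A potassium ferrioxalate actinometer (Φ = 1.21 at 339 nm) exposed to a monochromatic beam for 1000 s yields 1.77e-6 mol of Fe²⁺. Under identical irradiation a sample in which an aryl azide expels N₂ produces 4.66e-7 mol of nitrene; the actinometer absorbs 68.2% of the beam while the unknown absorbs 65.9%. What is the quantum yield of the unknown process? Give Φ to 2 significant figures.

Φ = 0.33

Photons absorbed by the actinometer: 1.77e-6 / 1.21 = 1.463e-6 mol.
Incident flux: 1.463e-6 / 0.682 = 2.145e-6 einstein.
Absorbed by unknown: 0.659 × 2.145e-6 = 1.414e-6 mol.
Φ(unknown) = 4.66e-7 / 1.414e-6 = 0.33.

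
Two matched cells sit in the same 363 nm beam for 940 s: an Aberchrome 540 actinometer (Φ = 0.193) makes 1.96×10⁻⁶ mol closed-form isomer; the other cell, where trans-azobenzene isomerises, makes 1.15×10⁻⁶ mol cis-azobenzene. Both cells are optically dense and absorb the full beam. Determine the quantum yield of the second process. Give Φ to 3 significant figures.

Φ = 0.113

Photons absorbed by the actinometer: 1.96×10⁻⁶ / 0.193 = 1.016×10⁻⁵ mol.
Φ(unknown) = 1.15×10⁻⁶ / 1.016×10⁻⁵ = 0.113.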